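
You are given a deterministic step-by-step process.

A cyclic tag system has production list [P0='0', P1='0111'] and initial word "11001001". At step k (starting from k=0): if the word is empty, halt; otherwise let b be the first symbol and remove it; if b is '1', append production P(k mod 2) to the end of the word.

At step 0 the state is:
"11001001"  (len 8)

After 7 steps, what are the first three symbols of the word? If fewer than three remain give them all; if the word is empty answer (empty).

100

0) "11001001"  (len 8)
1) "10010010"  (len 8)
2) "00100100111"  (len 11)
3) "0100100111"  (len 10)
4) "100100111"  (len 9)
5) "001001110"  (len 9)
6) "01001110"  (len 8)
7) "1001110"  (len 7)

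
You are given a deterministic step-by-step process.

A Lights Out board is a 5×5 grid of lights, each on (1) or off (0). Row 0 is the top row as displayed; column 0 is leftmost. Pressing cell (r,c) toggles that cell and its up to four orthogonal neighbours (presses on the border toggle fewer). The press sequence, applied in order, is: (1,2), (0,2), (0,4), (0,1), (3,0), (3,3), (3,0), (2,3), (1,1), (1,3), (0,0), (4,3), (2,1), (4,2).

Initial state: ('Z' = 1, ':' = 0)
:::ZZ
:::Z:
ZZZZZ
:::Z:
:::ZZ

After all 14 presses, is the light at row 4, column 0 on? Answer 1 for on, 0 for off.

k=0  :::ZZ
:::Z:
ZZZZZ
:::Z:
:::ZZ
k=1  ::ZZZ
:ZZ::
ZZ:ZZ
:::Z:
:::ZZ
k=2  :Z::Z
:Z:::
ZZ:ZZ
:::Z:
:::ZZ
k=3  :Z:Z:
:Z::Z
ZZ:ZZ
:::Z:
:::ZZ
k=4  Z:ZZ:
::::Z
ZZ:ZZ
:::Z:
:::ZZ
k=5  Z:ZZ:
::::Z
:Z:ZZ
ZZ:Z:
Z::ZZ
k=6  Z:ZZ:
::::Z
:Z::Z
ZZZ:Z
Z:::Z
k=7  Z:ZZ:
::::Z
ZZ::Z
::Z:Z
::::Z
k=8  Z:ZZ:
:::ZZ
ZZZZ:
::ZZZ
::::Z
k=9  ZZZZ:
ZZZZZ
Z:ZZ:
::ZZZ
::::Z
k=10  ZZZ::
ZZ:::
Z:Z::
::ZZZ
::::Z
k=11  ::Z::
:Z:::
Z:Z::
::ZZZ
::::Z
k=12  ::Z::
:Z:::
Z:Z::
::Z:Z
::ZZ:
k=13  ::Z::
:::::
:Z:::
:ZZ:Z
::ZZ:
k=14  ::Z::
:::::
:Z:::
:Z::Z
:Z:::

0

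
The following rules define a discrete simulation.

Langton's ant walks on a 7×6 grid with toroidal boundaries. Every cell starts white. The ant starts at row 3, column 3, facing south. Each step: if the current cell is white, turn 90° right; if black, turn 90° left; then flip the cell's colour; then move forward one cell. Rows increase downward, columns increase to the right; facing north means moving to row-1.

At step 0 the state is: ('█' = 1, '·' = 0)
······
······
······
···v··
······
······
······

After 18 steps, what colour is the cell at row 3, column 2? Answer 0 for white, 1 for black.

0) ······
······
······
···v··
······
······
······
1) ······
······
······
··<█··
······
······
······
2) ······
······
··^···
··██··
······
······
······
3) ······
······
··█>··
··██··
······
······
······
4) ······
······
··██··
··█v··
······
······
······
5) ······
······
··██··
··█·>·
······
······
······
6) ······
······
··██··
··█·█·
····v·
······
······
7) ······
······
··██··
··█·█·
···<█·
······
······
8) ······
······
··██··
··█^█·
···██·
······
······
9) ······
······
··██··
··██>·
···██·
······
······
10) ······
······
··██^·
··██··
···██·
······
······
11) ······
······
··███>
··██··
···██·
······
······
12) ······
······
··████
··██·v
···██·
······
······
13) ······
······
··████
··██<█
···██·
······
······
14) ······
······
··██^█
··████
···██·
······
······
15) ······
······
··█<·█
··████
···██·
······
······
16) ······
······
··█··█
··█v██
···██·
······
······
17) ······
······
··█··█
··█·>█
···██·
······
······
18) ······
······
··█·^█
··█··█
···██·
······
······

1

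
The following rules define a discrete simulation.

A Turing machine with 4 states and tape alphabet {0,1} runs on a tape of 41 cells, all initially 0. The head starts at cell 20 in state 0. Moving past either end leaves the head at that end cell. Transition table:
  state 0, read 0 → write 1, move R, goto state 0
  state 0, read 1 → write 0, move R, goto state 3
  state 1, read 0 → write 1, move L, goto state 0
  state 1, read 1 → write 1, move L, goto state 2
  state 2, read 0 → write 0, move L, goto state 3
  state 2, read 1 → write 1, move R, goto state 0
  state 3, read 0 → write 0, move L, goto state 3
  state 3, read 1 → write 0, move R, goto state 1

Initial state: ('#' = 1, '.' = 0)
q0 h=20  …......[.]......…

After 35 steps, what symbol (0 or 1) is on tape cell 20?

1

k=0  q0 h=20  …......[.]......…
k=1  q0 h=21  ….....#[.]......…
k=2  q0 h=22  …....##[.]......…
k=3  q0 h=23  …...###[.]......…
k=4  q0 h=24  …..####[.]......…
k=5  q0 h=25  ….#####[.]......…
k=6  q0 h=26  …######[.]......…
k=7  q0 h=27  …######[.]......…
k=8  q0 h=28  …######[.]......…
k=9  q0 h=29  …######[.]......…
k=10  q0 h=30  …######[.]......…
k=11  q0 h=31  …######[.]......…
k=12  q0 h=32  …######[.]......…
k=13  q0 h=33  …######[.]......…
k=14  q0 h=34  …######[.]......|
k=15  q0 h=35  …######[.].....|
k=16  q0 h=36  …######[.]....|
k=17  q0 h=37  …######[.]...|
k=18  q0 h=38  …######[.]..|
k=19  q0 h=39  …######[.].|
k=20  q0 h=40  …######[.]|
k=21  q0 h=40  …######[#]|
k=22  q3 h=40  …######[.]|
k=23  q3 h=39  …######[#].|
k=24  q1 h=40  …#####.[.]|
k=25  q0 h=39  …######[.]#|
k=26  q0 h=40  …######[#]|
k=27  q3 h=40  …######[.]|
k=28  q3 h=39  …######[#].|
k=29  q1 h=40  …#####.[.]|
k=30  q0 h=39  …######[.]#|
k=31  q0 h=40  …######[#]|
k=32  q3 h=40  …######[.]|
k=33  q3 h=39  …######[#].|
k=34  q1 h=40  …#####.[.]|
k=35  q0 h=39  …######[.]#|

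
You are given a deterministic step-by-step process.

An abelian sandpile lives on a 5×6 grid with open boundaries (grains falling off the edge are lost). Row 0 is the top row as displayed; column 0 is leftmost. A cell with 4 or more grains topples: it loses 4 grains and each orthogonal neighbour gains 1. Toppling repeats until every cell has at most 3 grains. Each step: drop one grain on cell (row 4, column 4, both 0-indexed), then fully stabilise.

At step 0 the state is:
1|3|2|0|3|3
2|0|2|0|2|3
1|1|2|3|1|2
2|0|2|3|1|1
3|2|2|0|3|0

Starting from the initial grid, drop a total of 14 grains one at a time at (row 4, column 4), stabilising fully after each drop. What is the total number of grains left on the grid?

0) 1|3|2|0|3|3
2|0|2|0|2|3
1|1|2|3|1|2
2|0|2|3|1|1
3|2|2|0|3|0
1) 1|3|2|0|3|3
2|0|2|0|2|3
1|1|2|3|1|2
2|0|2|3|2|1
3|2|2|1|0|1
2) 1|3|2|0|3|3
2|0|2|0|2|3
1|1|2|3|1|2
2|0|2|3|2|1
3|2|2|1|1|1
3) 1|3|2|0|3|3
2|0|2|0|2|3
1|1|2|3|1|2
2|0|2|3|2|1
3|2|2|1|2|1
4) 1|3|2|0|3|3
2|0|2|0|2|3
1|1|2|3|1|2
2|0|2|3|2|1
3|2|2|1|3|1
5) 1|3|2|0|3|3
2|0|2|0|2|3
1|1|2|3|1|2
2|0|2|3|3|1
3|2|2|2|0|2
6) 1|3|2|0|3|3
2|0|2|0|2|3
1|1|2|3|1|2
2|0|2|3|3|1
3|2|2|2|1|2
7) 1|3|2|0|3|3
2|0|2|0|2|3
1|1|2|3|1|2
2|0|2|3|3|1
3|2|2|2|2|2
8) 1|3|2|0|3|3
2|0|2|0|2|3
1|1|2|3|1|2
2|0|2|3|3|1
3|2|2|2|3|2
9) 1|3|2|0|3|3
2|0|2|1|2|3
1|1|3|0|3|2
2|0|3|2|1|2
3|2|3|0|2|3
10) 1|3|2|0|3|3
2|0|2|1|2|3
1|1|3|0|3|2
2|0|3|2|1|2
3|2|3|0|3|3
11) 1|3|2|0|3|3
2|0|2|1|2|3
1|1|3|0|3|2
2|0|3|2|2|3
3|2|3|1|1|0
12) 1|3|2|0|3|3
2|0|2|1|2|3
1|1|3|0|3|2
2|0|3|2|2|3
3|2|3|1|2|0
13) 1|3|2|0|3|3
2|0|2|1|2|3
1|1|3|0|3|2
2|0|3|2|2|3
3|2|3|1|3|0
14) 1|3|2|0|3|3
2|0|2|1|2|3
1|1|3|0|3|2
2|0|3|2|3|3
3|2|3|2|0|1

56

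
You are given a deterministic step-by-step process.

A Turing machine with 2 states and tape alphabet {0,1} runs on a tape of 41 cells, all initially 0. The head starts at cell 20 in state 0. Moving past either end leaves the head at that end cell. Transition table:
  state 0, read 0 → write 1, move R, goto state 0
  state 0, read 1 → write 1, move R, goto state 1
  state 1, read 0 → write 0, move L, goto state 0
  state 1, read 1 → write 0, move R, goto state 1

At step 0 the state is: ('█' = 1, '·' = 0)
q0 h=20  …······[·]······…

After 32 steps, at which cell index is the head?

step 0: q0 h=20  …······[·]······…
step 1: q0 h=21  …·····█[·]······…
step 2: q0 h=22  …····██[·]······…
step 3: q0 h=23  …···███[·]······…
step 4: q0 h=24  …··████[·]······…
step 5: q0 h=25  …·█████[·]······…
step 6: q0 h=26  …██████[·]······…
step 7: q0 h=27  …██████[·]······…
step 8: q0 h=28  …██████[·]······…
step 9: q0 h=29  …██████[·]······…
step 10: q0 h=30  …██████[·]······…
step 11: q0 h=31  …██████[·]······…
step 12: q0 h=32  …██████[·]······…
step 13: q0 h=33  …██████[·]······…
step 14: q0 h=34  …██████[·]······|
step 15: q0 h=35  …██████[·]·····|
step 16: q0 h=36  …██████[·]····|
step 17: q0 h=37  …██████[·]···|
step 18: q0 h=38  …██████[·]··|
step 19: q0 h=39  …██████[·]·|
step 20: q0 h=40  …██████[·]|
step 21: q0 h=40  …██████[█]|
step 22: q1 h=40  …██████[█]|
step 23: q1 h=40  …██████[·]|
step 24: q0 h=39  …██████[█]·|
step 25: q1 h=40  …██████[·]|
step 26: q0 h=39  …██████[█]·|
step 27: q1 h=40  …██████[·]|
step 28: q0 h=39  …██████[█]·|
step 29: q1 h=40  …██████[·]|
step 30: q0 h=39  …██████[█]·|
step 31: q1 h=40  …██████[·]|
step 32: q0 h=39  …██████[█]·|

39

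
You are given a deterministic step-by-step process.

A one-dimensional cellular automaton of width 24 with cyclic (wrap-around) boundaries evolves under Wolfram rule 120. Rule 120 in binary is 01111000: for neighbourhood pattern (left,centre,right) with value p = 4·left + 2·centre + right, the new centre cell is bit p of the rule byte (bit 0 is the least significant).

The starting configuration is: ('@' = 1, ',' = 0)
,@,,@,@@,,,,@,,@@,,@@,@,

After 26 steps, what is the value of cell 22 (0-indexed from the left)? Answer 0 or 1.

1

gen 0: ,@,,@,@@,,,,@,,@@,,@@,@,
gen 1: ,,@,,@@@@,,,,@,@@@,@@@,@
gen 2: @,,@,@,,@@,,,,@@,@@@,@@,
gen 3: ,@,,@,@,@@@,,,@@@@,@@@@@
gen 4: @,@,,@,@@,@@,,@,,@@@,,,@
gen 5: @@,@,,@@@@@@@,,@,@,@@,,@
gen 6: ,@@,@,@,,,,,@@,,@,@@@@,@
gen 7: @@@@,@,@,,,,@@@,,@@,,@@,
gen 8: @,,@@,@,@,,,@,@@,@@@,@@@
gen 9: @@,@@@,@,@,,,@@@@@,@@@,,
gen 10: @@@@,@@,@,@,,@,,,@@@,@@,
gen 11: @,,@@@@@,@,@,,@,,@,@@@@@
gen 12: @@,@,,,@@,@,@,,@,,@@,,,,
gen 13: @@@,@,,@@@,@,@,,@,@@@,,,
gen 14: @,@@,@,@,@@,@,@,,@@,@@,,
gen 15: ,@@@@,@,@@@@,@,@,@@@@@@,
gen 16: ,@,,@@,@@,,@@,@,@@,,,,@@
gen 17: @,@,@@@@@@,@@@,@@@@,,,@@
gen 18: @@,@@,,,,@@@,@@@,,@@,,@,
gen 19: @@@@@@,,,@,@@@,@@,@@@,,@
gen 20: ,,,,,@@,,,@@,@@@@@@,@@,@
gen 21: @,,,,@@@,,@@@@,,,,@@@@@,
gen 22: ,@,,,@,@@,@,,@@,,,@,,,@@
gen 23: @,@,,,@@@@,@,@@@,,,@,,@@
gen 24: @@,@,,@,,@@,@@,@@,,,@,@,
gen 25: @@@,@,,@,@@@@@@@@@,,,@,@
gen 26: ,,@@,@,,@@,,,,,,,@@,,,@@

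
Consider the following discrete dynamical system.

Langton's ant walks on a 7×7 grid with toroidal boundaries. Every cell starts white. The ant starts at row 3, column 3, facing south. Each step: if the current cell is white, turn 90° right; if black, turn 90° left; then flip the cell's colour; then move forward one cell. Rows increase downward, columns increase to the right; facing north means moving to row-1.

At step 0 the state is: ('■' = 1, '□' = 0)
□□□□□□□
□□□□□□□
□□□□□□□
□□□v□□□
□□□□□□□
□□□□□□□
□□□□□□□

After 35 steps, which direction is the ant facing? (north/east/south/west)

t=0: □□□□□□□
□□□□□□□
□□□□□□□
□□□v□□□
□□□□□□□
□□□□□□□
□□□□□□□
t=1: □□□□□□□
□□□□□□□
□□□□□□□
□□<■□□□
□□□□□□□
□□□□□□□
□□□□□□□
t=2: □□□□□□□
□□□□□□□
□□^□□□□
□□■■□□□
□□□□□□□
□□□□□□□
□□□□□□□
t=3: □□□□□□□
□□□□□□□
□□■>□□□
□□■■□□□
□□□□□□□
□□□□□□□
□□□□□□□
t=4: □□□□□□□
□□□□□□□
□□■■□□□
□□■v□□□
□□□□□□□
□□□□□□□
□□□□□□□
t=5: □□□□□□□
□□□□□□□
□□■■□□□
□□■□>□□
□□□□□□□
□□□□□□□
□□□□□□□
t=6: □□□□□□□
□□□□□□□
□□■■□□□
□□■□■□□
□□□□v□□
□□□□□□□
□□□□□□□
t=7: □□□□□□□
□□□□□□□
□□■■□□□
□□■□■□□
□□□<■□□
□□□□□□□
□□□□□□□
t=8: □□□□□□□
□□□□□□□
□□■■□□□
□□■^■□□
□□□■■□□
□□□□□□□
□□□□□□□
t=9: □□□□□□□
□□□□□□□
□□■■□□□
□□■■>□□
□□□■■□□
□□□□□□□
□□□□□□□
t=10: □□□□□□□
□□□□□□□
□□■■^□□
□□■■□□□
□□□■■□□
□□□□□□□
□□□□□□□
t=11: □□□□□□□
□□□□□□□
□□■■■>□
□□■■□□□
□□□■■□□
□□□□□□□
□□□□□□□
t=12: □□□□□□□
□□□□□□□
□□■■■■□
□□■■□v□
□□□■■□□
□□□□□□□
□□□□□□□
t=13: □□□□□□□
□□□□□□□
□□■■■■□
□□■■<■□
□□□■■□□
□□□□□□□
□□□□□□□
t=14: □□□□□□□
□□□□□□□
□□■■^■□
□□■■■■□
□□□■■□□
□□□□□□□
□□□□□□□
t=15: □□□□□□□
□□□□□□□
□□■<□■□
□□■■■■□
□□□■■□□
□□□□□□□
□□□□□□□
t=16: □□□□□□□
□□□□□□□
□□■□□■□
□□■v■■□
□□□■■□□
□□□□□□□
□□□□□□□
t=17: □□□□□□□
□□□□□□□
□□■□□■□
□□■□>■□
□□□■■□□
□□□□□□□
□□□□□□□
t=18: □□□□□□□
□□□□□□□
□□■□^■□
□□■□□■□
□□□■■□□
□□□□□□□
□□□□□□□
t=19: □□□□□□□
□□□□□□□
□□■□■>□
□□■□□■□
□□□■■□□
□□□□□□□
□□□□□□□
t=20: □□□□□□□
□□□□□^□
□□■□■□□
□□■□□■□
□□□■■□□
□□□□□□□
□□□□□□□
t=21: □□□□□□□
□□□□□■>
□□■□■□□
□□■□□■□
□□□■■□□
□□□□□□□
□□□□□□□
t=22: □□□□□□□
□□□□□■■
□□■□■□v
□□■□□■□
□□□■■□□
□□□□□□□
□□□□□□□
t=23: □□□□□□□
□□□□□■■
□□■□■<■
□□■□□■□
□□□■■□□
□□□□□□□
□□□□□□□
t=24: □□□□□□□
□□□□□^■
□□■□■■■
□□■□□■□
□□□■■□□
□□□□□□□
□□□□□□□
t=25: □□□□□□□
□□□□<□■
□□■□■■■
□□■□□■□
□□□■■□□
□□□□□□□
□□□□□□□
t=26: □□□□^□□
□□□□■□■
□□■□■■■
□□■□□■□
□□□■■□□
□□□□□□□
□□□□□□□
t=27: □□□□■>□
□□□□■□■
□□■□■■■
□□■□□■□
□□□■■□□
□□□□□□□
□□□□□□□
t=28: □□□□■■□
□□□□■v■
□□■□■■■
□□■□□■□
□□□■■□□
□□□□□□□
□□□□□□□
t=29: □□□□■■□
□□□□<■■
□□■□■■■
□□■□□■□
□□□■■□□
□□□□□□□
□□□□□□□
t=30: □□□□■■□
□□□□□■■
□□■□v■■
□□■□□■□
□□□■■□□
□□□□□□□
□□□□□□□
t=31: □□□□■■□
□□□□□■■
□□■□□>■
□□■□□■□
□□□■■□□
□□□□□□□
□□□□□□□
t=32: □□□□■■□
□□□□□^■
□□■□□□■
□□■□□■□
□□□■■□□
□□□□□□□
□□□□□□□
t=33: □□□□■■□
□□□□<□■
□□■□□□■
□□■□□■□
□□□■■□□
□□□□□□□
□□□□□□□
t=34: □□□□^■□
□□□□■□■
□□■□□□■
□□■□□■□
□□□■■□□
□□□□□□□
□□□□□□□
t=35: □□□<□■□
□□□□■□■
□□■□□□■
□□■□□■□
□□□■■□□
□□□□□□□
□□□□□□□

west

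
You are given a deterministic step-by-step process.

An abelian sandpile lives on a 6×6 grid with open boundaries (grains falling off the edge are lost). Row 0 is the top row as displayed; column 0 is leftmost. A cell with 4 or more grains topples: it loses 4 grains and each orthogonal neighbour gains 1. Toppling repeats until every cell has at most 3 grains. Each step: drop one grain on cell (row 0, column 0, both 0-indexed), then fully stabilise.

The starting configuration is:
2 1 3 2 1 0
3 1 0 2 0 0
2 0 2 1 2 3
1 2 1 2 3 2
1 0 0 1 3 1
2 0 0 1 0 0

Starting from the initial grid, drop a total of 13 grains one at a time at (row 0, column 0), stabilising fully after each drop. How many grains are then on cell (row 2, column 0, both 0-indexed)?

k=0  2 1 3 2 1 0
3 1 0 2 0 0
2 0 2 1 2 3
1 2 1 2 3 2
1 0 0 1 3 1
2 0 0 1 0 0
k=1  3 1 3 2 1 0
3 1 0 2 0 0
2 0 2 1 2 3
1 2 1 2 3 2
1 0 0 1 3 1
2 0 0 1 0 0
k=2  1 2 3 2 1 0
0 2 0 2 0 0
3 0 2 1 2 3
1 2 1 2 3 2
1 0 0 1 3 1
2 0 0 1 0 0
k=3  2 2 3 2 1 0
0 2 0 2 0 0
3 0 2 1 2 3
1 2 1 2 3 2
1 0 0 1 3 1
2 0 0 1 0 0
k=4  3 2 3 2 1 0
0 2 0 2 0 0
3 0 2 1 2 3
1 2 1 2 3 2
1 0 0 1 3 1
2 0 0 1 0 0
k=5  0 3 3 2 1 0
1 2 0 2 0 0
3 0 2 1 2 3
1 2 1 2 3 2
1 0 0 1 3 1
2 0 0 1 0 0
k=6  1 3 3 2 1 0
1 2 0 2 0 0
3 0 2 1 2 3
1 2 1 2 3 2
1 0 0 1 3 1
2 0 0 1 0 0
k=7  2 3 3 2 1 0
1 2 0 2 0 0
3 0 2 1 2 3
1 2 1 2 3 2
1 0 0 1 3 1
2 0 0 1 0 0
k=8  3 3 3 2 1 0
1 2 0 2 0 0
3 0 2 1 2 3
1 2 1 2 3 2
1 0 0 1 3 1
2 0 0 1 0 0
k=9  1 1 0 3 1 0
2 3 1 2 0 0
3 0 2 1 2 3
1 2 1 2 3 2
1 0 0 1 3 1
2 0 0 1 0 0
k=10  2 1 0 3 1 0
2 3 1 2 0 0
3 0 2 1 2 3
1 2 1 2 3 2
1 0 0 1 3 1
2 0 0 1 0 0
k=11  3 1 0 3 1 0
2 3 1 2 0 0
3 0 2 1 2 3
1 2 1 2 3 2
1 0 0 1 3 1
2 0 0 1 0 0
k=12  0 2 0 3 1 0
3 3 1 2 0 0
3 0 2 1 2 3
1 2 1 2 3 2
1 0 0 1 3 1
2 0 0 1 0 0
k=13  1 2 0 3 1 0
3 3 1 2 0 0
3 0 2 1 2 3
1 2 1 2 3 2
1 0 0 1 3 1
2 0 0 1 0 0

3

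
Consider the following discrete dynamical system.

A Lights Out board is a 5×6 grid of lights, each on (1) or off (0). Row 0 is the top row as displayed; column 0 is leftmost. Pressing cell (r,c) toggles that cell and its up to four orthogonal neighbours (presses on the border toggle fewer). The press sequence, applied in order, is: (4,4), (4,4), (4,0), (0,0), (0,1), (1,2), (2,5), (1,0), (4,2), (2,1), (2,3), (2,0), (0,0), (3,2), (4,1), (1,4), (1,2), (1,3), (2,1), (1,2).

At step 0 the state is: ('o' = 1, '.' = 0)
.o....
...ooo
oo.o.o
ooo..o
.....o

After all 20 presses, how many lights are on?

gen 0: .o....
...ooo
oo.o.o
ooo..o
.....o
gen 1: .o....
...ooo
oo.o.o
ooo.oo
...oo.
gen 2: .o....
...ooo
oo.o.o
ooo..o
.....o
gen 3: .o....
...ooo
oo.o.o
.oo..o
oo...o
gen 4: o.....
o..ooo
oo.o.o
.oo..o
oo...o
gen 5: .oo...
oo.ooo
oo.o.o
.oo..o
oo...o
gen 6: .o....
o.o.oo
oooo.o
.oo..o
oo...o
gen 7: .o....
o.o.o.
ooooo.
.oo...
oo...o
gen 8: oo....
.oo.o.
.oooo.
.oo...
oo...o
gen 9: oo....
.oo.o.
.oooo.
.o....
o.oo.o
gen 10: oo....
..o.o.
o..oo.
......
o.oo.o
gen 11: oo....
..ooo.
o.o...
...o..
o.oo.o
gen 12: oo....
o.ooo.
.oo...
o..o..
o.oo.o
gen 13: ......
..ooo.
.oo...
o..o..
o.oo.o
gen 14: ......
..ooo.
.o....
ooo...
o..o.o
gen 15: ......
..ooo.
.o....
o.o...
.ooo.o
gen 16: ....o.
..o..o
.o..o.
o.o...
.ooo.o
gen 17: ..o.o.
.o.o.o
.oo.o.
o.o...
.ooo.o
gen 18: ..ooo.
.oo.oo
.oooo.
o.o...
.ooo.o
gen 19: ..ooo.
..o.oo
o..oo.
ooo...
.ooo.o
gen 20: ...oo.
.o.ooo
o.ooo.
ooo...
.ooo.o

17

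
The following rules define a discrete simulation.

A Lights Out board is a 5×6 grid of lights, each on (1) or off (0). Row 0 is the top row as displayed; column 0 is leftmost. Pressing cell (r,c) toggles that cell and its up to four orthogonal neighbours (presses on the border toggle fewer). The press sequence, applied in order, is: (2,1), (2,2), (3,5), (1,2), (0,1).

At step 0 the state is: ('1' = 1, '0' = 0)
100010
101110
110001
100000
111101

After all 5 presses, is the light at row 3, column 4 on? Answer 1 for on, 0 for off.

gen 0: 100010
101110
110001
100000
111101
gen 1: 100010
111110
001001
110000
111101
gen 2: 100010
110110
010101
111000
111101
gen 3: 100010
110110
010100
111011
111100
gen 4: 101010
101010
011100
111011
111100
gen 5: 010010
111010
011100
111011
111100

1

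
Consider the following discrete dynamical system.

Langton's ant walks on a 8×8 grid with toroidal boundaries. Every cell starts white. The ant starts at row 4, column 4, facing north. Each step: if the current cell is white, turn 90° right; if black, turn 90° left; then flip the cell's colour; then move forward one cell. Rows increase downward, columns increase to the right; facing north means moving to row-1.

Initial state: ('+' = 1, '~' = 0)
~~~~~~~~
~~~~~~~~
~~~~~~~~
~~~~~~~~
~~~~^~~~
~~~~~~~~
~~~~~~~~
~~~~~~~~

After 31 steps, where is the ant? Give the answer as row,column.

5,2

t=0: ~~~~~~~~
~~~~~~~~
~~~~~~~~
~~~~~~~~
~~~~^~~~
~~~~~~~~
~~~~~~~~
~~~~~~~~
t=1: ~~~~~~~~
~~~~~~~~
~~~~~~~~
~~~~~~~~
~~~~+>~~
~~~~~~~~
~~~~~~~~
~~~~~~~~
t=2: ~~~~~~~~
~~~~~~~~
~~~~~~~~
~~~~~~~~
~~~~++~~
~~~~~v~~
~~~~~~~~
~~~~~~~~
t=3: ~~~~~~~~
~~~~~~~~
~~~~~~~~
~~~~~~~~
~~~~++~~
~~~~<+~~
~~~~~~~~
~~~~~~~~
t=4: ~~~~~~~~
~~~~~~~~
~~~~~~~~
~~~~~~~~
~~~~^+~~
~~~~++~~
~~~~~~~~
~~~~~~~~
t=5: ~~~~~~~~
~~~~~~~~
~~~~~~~~
~~~~~~~~
~~~<~+~~
~~~~++~~
~~~~~~~~
~~~~~~~~
t=6: ~~~~~~~~
~~~~~~~~
~~~~~~~~
~~~^~~~~
~~~+~+~~
~~~~++~~
~~~~~~~~
~~~~~~~~
t=7: ~~~~~~~~
~~~~~~~~
~~~~~~~~
~~~+>~~~
~~~+~+~~
~~~~++~~
~~~~~~~~
~~~~~~~~
t=8: ~~~~~~~~
~~~~~~~~
~~~~~~~~
~~~++~~~
~~~+v+~~
~~~~++~~
~~~~~~~~
~~~~~~~~
t=9: ~~~~~~~~
~~~~~~~~
~~~~~~~~
~~~++~~~
~~~<++~~
~~~~++~~
~~~~~~~~
~~~~~~~~
t=10: ~~~~~~~~
~~~~~~~~
~~~~~~~~
~~~++~~~
~~~~++~~
~~~v++~~
~~~~~~~~
~~~~~~~~
t=11: ~~~~~~~~
~~~~~~~~
~~~~~~~~
~~~++~~~
~~~~++~~
~~<+++~~
~~~~~~~~
~~~~~~~~
t=12: ~~~~~~~~
~~~~~~~~
~~~~~~~~
~~~++~~~
~~^~++~~
~~++++~~
~~~~~~~~
~~~~~~~~
t=13: ~~~~~~~~
~~~~~~~~
~~~~~~~~
~~~++~~~
~~+>++~~
~~++++~~
~~~~~~~~
~~~~~~~~
t=14: ~~~~~~~~
~~~~~~~~
~~~~~~~~
~~~++~~~
~~++++~~
~~+v++~~
~~~~~~~~
~~~~~~~~
t=15: ~~~~~~~~
~~~~~~~~
~~~~~~~~
~~~++~~~
~~++++~~
~~+~>+~~
~~~~~~~~
~~~~~~~~
t=16: ~~~~~~~~
~~~~~~~~
~~~~~~~~
~~~++~~~
~~++^+~~
~~+~~+~~
~~~~~~~~
~~~~~~~~
t=17: ~~~~~~~~
~~~~~~~~
~~~~~~~~
~~~++~~~
~~+<~+~~
~~+~~+~~
~~~~~~~~
~~~~~~~~
t=18: ~~~~~~~~
~~~~~~~~
~~~~~~~~
~~~++~~~
~~+~~+~~
~~+v~+~~
~~~~~~~~
~~~~~~~~
t=19: ~~~~~~~~
~~~~~~~~
~~~~~~~~
~~~++~~~
~~+~~+~~
~~<+~+~~
~~~~~~~~
~~~~~~~~
t=20: ~~~~~~~~
~~~~~~~~
~~~~~~~~
~~~++~~~
~~+~~+~~
~~~+~+~~
~~v~~~~~
~~~~~~~~
t=21: ~~~~~~~~
~~~~~~~~
~~~~~~~~
~~~++~~~
~~+~~+~~
~~~+~+~~
~<+~~~~~
~~~~~~~~
t=22: ~~~~~~~~
~~~~~~~~
~~~~~~~~
~~~++~~~
~~+~~+~~
~^~+~+~~
~++~~~~~
~~~~~~~~
t=23: ~~~~~~~~
~~~~~~~~
~~~~~~~~
~~~++~~~
~~+~~+~~
~+>+~+~~
~++~~~~~
~~~~~~~~
t=24: ~~~~~~~~
~~~~~~~~
~~~~~~~~
~~~++~~~
~~+~~+~~
~+++~+~~
~+v~~~~~
~~~~~~~~
t=25: ~~~~~~~~
~~~~~~~~
~~~~~~~~
~~~++~~~
~~+~~+~~
~+++~+~~
~+~>~~~~
~~~~~~~~
t=26: ~~~~~~~~
~~~~~~~~
~~~~~~~~
~~~++~~~
~~+~~+~~
~+++~+~~
~+~+~~~~
~~~v~~~~
t=27: ~~~~~~~~
~~~~~~~~
~~~~~~~~
~~~++~~~
~~+~~+~~
~+++~+~~
~+~+~~~~
~~<+~~~~
t=28: ~~~~~~~~
~~~~~~~~
~~~~~~~~
~~~++~~~
~~+~~+~~
~+++~+~~
~+^+~~~~
~~++~~~~
t=29: ~~~~~~~~
~~~~~~~~
~~~~~~~~
~~~++~~~
~~+~~+~~
~+++~+~~
~++>~~~~
~~++~~~~
t=30: ~~~~~~~~
~~~~~~~~
~~~~~~~~
~~~++~~~
~~+~~+~~
~++^~+~~
~++~~~~~
~~++~~~~
t=31: ~~~~~~~~
~~~~~~~~
~~~~~~~~
~~~++~~~
~~+~~+~~
~+<~~+~~
~++~~~~~
~~++~~~~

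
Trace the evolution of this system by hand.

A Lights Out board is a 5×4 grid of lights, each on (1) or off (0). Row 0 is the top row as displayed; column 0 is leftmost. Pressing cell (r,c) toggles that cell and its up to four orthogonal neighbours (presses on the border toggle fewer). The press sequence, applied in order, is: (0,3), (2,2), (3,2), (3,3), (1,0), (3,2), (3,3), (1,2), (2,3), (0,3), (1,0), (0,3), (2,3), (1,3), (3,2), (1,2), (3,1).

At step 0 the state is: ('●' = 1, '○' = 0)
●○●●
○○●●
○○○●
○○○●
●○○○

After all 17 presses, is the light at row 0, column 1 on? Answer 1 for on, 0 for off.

gen 0: ●○●●
○○●●
○○○●
○○○●
●○○○
gen 1: ●○○○
○○●○
○○○●
○○○●
●○○○
gen 2: ●○○○
○○○○
○●●○
○○●●
●○○○
gen 3: ●○○○
○○○○
○●○○
○●○○
●○●○
gen 4: ●○○○
○○○○
○●○●
○●●●
●○●●
gen 5: ○○○○
●●○○
●●○●
○●●●
●○●●
gen 6: ○○○○
●●○○
●●●●
○○○○
●○○●
gen 7: ○○○○
●●○○
●●●○
○○●●
●○○○
gen 8: ○○●○
●○●●
●●○○
○○●●
●○○○
gen 9: ○○●○
●○●○
●●●●
○○●○
●○○○
gen 10: ○○○●
●○●●
●●●●
○○●○
●○○○
gen 11: ●○○●
○●●●
○●●●
○○●○
●○○○
gen 12: ●○●○
○●●○
○●●●
○○●○
●○○○
gen 13: ●○●○
○●●●
○●○○
○○●●
●○○○
gen 14: ●○●●
○●○○
○●○●
○○●●
●○○○
gen 15: ●○●●
○●○○
○●●●
○●○○
●○●○
gen 16: ●○○●
○○●●
○●○●
○●○○
●○●○
gen 17: ●○○●
○○●●
○○○●
●○●○
●●●○

0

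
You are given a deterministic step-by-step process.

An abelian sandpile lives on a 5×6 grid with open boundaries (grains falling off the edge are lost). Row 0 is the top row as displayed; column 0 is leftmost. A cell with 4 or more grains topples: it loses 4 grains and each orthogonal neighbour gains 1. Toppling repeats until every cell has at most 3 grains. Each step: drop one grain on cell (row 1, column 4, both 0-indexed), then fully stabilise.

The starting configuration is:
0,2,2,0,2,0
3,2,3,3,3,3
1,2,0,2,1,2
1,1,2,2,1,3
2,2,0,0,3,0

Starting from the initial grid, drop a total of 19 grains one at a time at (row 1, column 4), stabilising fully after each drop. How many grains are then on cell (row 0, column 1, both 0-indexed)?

3

t=0: 0,2,2,0,2,0
3,2,3,3,3,3
1,2,0,2,1,2
1,1,2,2,1,3
2,2,0,0,3,0
t=1: 0,2,3,1,3,1
3,3,0,1,2,0
1,2,1,3,2,3
1,1,2,2,1,3
2,2,0,0,3,0
t=2: 0,2,3,1,3,1
3,3,0,1,3,0
1,2,1,3,2,3
1,1,2,2,1,3
2,2,0,0,3,0
t=3: 0,2,3,2,0,2
3,3,0,2,1,1
1,2,1,3,3,3
1,1,2,2,1,3
2,2,0,0,3,0
t=4: 0,2,3,2,0,2
3,3,0,2,2,1
1,2,1,3,3,3
1,1,2,2,1,3
2,2,0,0,3,0
t=5: 0,2,3,2,0,2
3,3,0,2,3,1
1,2,1,3,3,3
1,1,2,2,1,3
2,2,0,0,3,0
t=6: 0,2,3,3,1,2
3,3,1,0,2,3
1,2,2,1,2,1
1,1,2,3,3,0
2,2,0,0,3,1
t=7: 0,2,3,3,1,2
3,3,1,0,3,3
1,2,2,1,2,1
1,1,2,3,3,0
2,2,0,0,3,1
t=8: 0,2,3,3,2,3
3,3,1,1,1,0
1,2,2,1,3,2
1,1,2,3,3,0
2,2,0,0,3,1
t=9: 0,2,3,3,2,3
3,3,1,1,2,0
1,2,2,1,3,2
1,1,2,3,3,0
2,2,0,0,3,1
t=10: 0,2,3,3,2,3
3,3,1,1,3,0
1,2,2,1,3,2
1,1,2,3,3,0
2,2,0,0,3,1
t=11: 0,2,3,3,3,3
3,3,1,2,1,1
1,2,2,3,1,3
1,1,3,0,2,1
2,2,0,2,0,2
t=12: 0,2,3,3,3,3
3,3,1,2,2,1
1,2,2,3,1,3
1,1,3,0,2,1
2,2,0,2,0,2
t=13: 0,2,3,3,3,3
3,3,1,2,3,1
1,2,2,3,1,3
1,1,3,0,2,1
2,2,0,2,0,2
t=14: 0,3,0,2,2,0
3,3,3,1,2,3
1,2,3,0,3,3
1,1,3,1,2,1
2,2,0,2,0,2
t=15: 0,3,0,2,2,0
3,3,3,1,3,3
1,2,3,0,3,3
1,1,3,1,2,1
2,2,0,2,0,2
t=16: 0,3,0,2,3,1
3,3,3,2,2,1
1,2,3,1,1,1
1,1,3,1,3,2
2,2,0,2,0,2
t=17: 0,3,0,2,3,1
3,3,3,2,3,1
1,2,3,1,1,1
1,1,3,1,3,2
2,2,0,2,0,2
t=18: 0,3,0,3,0,2
3,3,3,3,1,2
1,2,3,1,2,1
1,1,3,1,3,2
2,2,0,2,0,2
t=19: 0,3,0,3,0,2
3,3,3,3,2,2
1,2,3,1,2,1
1,1,3,1,3,2
2,2,0,2,0,2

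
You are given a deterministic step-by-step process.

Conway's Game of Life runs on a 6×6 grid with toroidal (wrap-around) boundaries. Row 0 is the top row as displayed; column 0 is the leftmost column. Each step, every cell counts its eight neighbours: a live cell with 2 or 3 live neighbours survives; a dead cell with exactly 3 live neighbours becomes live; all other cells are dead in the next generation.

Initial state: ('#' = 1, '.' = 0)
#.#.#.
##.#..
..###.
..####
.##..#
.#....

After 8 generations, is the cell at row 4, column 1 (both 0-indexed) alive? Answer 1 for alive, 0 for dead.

1

t=0: #.#.#.
##.#..
..###.
..####
.##..#
.#....
t=1: #.##.#
#.....
#.....
#....#
.#...#
...#.#
t=2: ####.#
#.....
##....
.#...#
.....#
.#.#.#
t=3: ...#.#
......
.#...#
.#...#
..#..#
.#.#.#
t=4: #.#...
#...#.
......
.##.##
.##..#
...#.#
t=5: ##.##.
.#...#
##.##.
.#####
.#...#
...###
t=6: .#.#..
......
......
......
.#....
.#.#..
t=7: ......
......
......
......
..#...
##....
t=8: ......
......
......
......
.#....
.#....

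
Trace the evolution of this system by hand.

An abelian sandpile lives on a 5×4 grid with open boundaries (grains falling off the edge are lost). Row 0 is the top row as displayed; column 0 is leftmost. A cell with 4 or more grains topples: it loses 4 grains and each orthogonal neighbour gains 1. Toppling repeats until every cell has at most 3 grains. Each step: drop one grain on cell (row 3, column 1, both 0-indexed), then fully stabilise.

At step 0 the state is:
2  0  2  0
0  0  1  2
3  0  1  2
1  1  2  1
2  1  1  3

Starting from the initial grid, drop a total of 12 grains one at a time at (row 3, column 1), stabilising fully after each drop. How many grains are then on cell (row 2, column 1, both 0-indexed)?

1

[0] 2  0  2  0
0  0  1  2
3  0  1  2
1  1  2  1
2  1  1  3
[1] 2  0  2  0
0  0  1  2
3  0  1  2
1  2  2  1
2  1  1  3
[2] 2  0  2  0
0  0  1  2
3  0  1  2
1  3  2  1
2  1  1  3
[3] 2  0  2  0
0  0  1  2
3  1  1  2
2  0  3  1
2  2  1  3
[4] 2  0  2  0
0  0  1  2
3  1  1  2
2  1  3  1
2  2  1  3
[5] 2  0  2  0
0  0  1  2
3  1  1  2
2  2  3  1
2  2  1  3
[6] 2  0  2  0
0  0  1  2
3  1  1  2
2  3  3  1
2  2  1  3
[7] 2  0  2  0
0  0  1  2
3  2  2  2
3  1  0  2
2  3  2  3
[8] 2  0  2  0
0  0  1  2
3  2  2  2
3  2  0  2
2  3  2  3
[9] 2  0  2  0
0  0  1  2
3  2  2  2
3  3  0  2
2  3  2  3
[10] 2  0  2  0
1  1  1  2
1  0  3  2
2  3  1  2
0  1  3  3
[11] 2  0  2  0
1  1  1  2
1  1  3  2
3  0  2  2
0  2  3  3
[12] 2  0  2  0
1  1  1  2
1  1  3  2
3  1  2  2
0  2  3  3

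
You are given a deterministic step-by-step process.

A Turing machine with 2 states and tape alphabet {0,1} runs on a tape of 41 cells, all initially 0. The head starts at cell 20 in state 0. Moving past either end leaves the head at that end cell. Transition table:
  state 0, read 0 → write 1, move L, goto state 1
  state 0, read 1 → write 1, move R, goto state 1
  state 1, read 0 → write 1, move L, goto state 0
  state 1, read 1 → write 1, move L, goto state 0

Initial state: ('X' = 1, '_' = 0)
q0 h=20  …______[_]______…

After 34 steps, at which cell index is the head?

0

t=0: q0 h=20  …______[_]______…
t=1: q1 h=19  …______[_]X_____…
t=2: q0 h=18  …______[_]XX____…
t=3: q1 h=17  …______[_]XXX___…
t=4: q0 h=16  …______[_]XXXX__…
t=5: q1 h=15  …______[_]XXXXX_…
t=6: q0 h=14  …______[_]XXXXXX…
t=7: q1 h=13  …______[_]XXXXXX…
t=8: q0 h=12  …______[_]XXXXXX…
t=9: q1 h=11  …______[_]XXXXXX…
t=10: q0 h=10  …______[_]XXXXXX…
t=11: q1 h= 9  …______[_]XXXXXX…
t=12: q0 h= 8  …______[_]XXXXXX…
t=13: q1 h= 7  …______[_]XXXXXX…
t=14: q0 h= 6  |______[_]XXXXXX…
t=15: q1 h= 5  |_____[_]XXXXXX…
t=16: q0 h= 4  |____[_]XXXXXX…
t=17: q1 h= 3  |___[_]XXXXXX…
t=18: q0 h= 2  |__[_]XXXXXX…
t=19: q1 h= 1  |_[_]XXXXXX…
t=20: q0 h= 0  |[_]XXXXXX…
t=21: q1 h= 0  |[X]XXXXXX…
t=22: q0 h= 0  |[X]XXXXXX…
t=23: q1 h= 1  |X[X]XXXXXX…
t=24: q0 h= 0  |[X]XXXXXX…
t=25: q1 h= 1  |X[X]XXXXXX…
t=26: q0 h= 0  |[X]XXXXXX…
t=27: q1 h= 1  |X[X]XXXXXX…
t=28: q0 h= 0  |[X]XXXXXX…
t=29: q1 h= 1  |X[X]XXXXXX…
t=30: q0 h= 0  |[X]XXXXXX…
t=31: q1 h= 1  |X[X]XXXXXX…
t=32: q0 h= 0  |[X]XXXXXX…
t=33: q1 h= 1  |X[X]XXXXXX…
t=34: q0 h= 0  |[X]XXXXXX…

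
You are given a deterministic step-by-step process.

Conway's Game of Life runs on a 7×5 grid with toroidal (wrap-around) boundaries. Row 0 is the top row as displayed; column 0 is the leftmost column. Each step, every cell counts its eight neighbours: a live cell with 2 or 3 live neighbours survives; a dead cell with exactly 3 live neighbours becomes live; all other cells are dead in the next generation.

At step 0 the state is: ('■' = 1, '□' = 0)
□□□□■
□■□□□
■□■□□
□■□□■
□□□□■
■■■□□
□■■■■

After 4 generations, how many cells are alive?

2

k=0  □□□□■
□■□□□
■□■□□
□■□□■
□□□□■
■■■□□
□■■■■
k=1  □■□□■
■■□□□
■□■□□
□■□■■
□□■■■
□□□□□
□□□□■
k=2  □■□□■
□□■□■
□□■■□
□■□□□
■□■□■
□□□□■
■□□□□
k=3  □■□■■
■■■□■
□■■■□
■■□□■
■■□■■
□■□■■
■□□□■
k=4  □□□□□
□□□□□
□□□□□
□□□□□
□□□□□
□■□□□
□■□□□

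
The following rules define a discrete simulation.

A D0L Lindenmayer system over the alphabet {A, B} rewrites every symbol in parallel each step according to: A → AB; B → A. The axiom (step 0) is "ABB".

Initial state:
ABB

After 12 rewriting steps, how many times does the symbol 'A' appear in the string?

step 0: ABB
step 1: ABAA
step 2: ABAABAB
step 3: ABAABABAABA
step 4: ABAABABAABAABABAAB
step 5: ABAABABAABAABABAABABAABAABABA
step 6: ABAABABAABAABABAABABAABAABABAABAABABAABABAABAAB
step 7: ABAABABAABAABABAABABAABAABABAABAABABAABABAABAABABAABABAABAABABAABAABABAABABA
step 8: ABAABABAABAABABAABABAABAABABAABAABABAABABAABAABABAABABAABA…AABABAABABAABAABABAABAABABAABABAABAABABAABABAABAABABAABAAB  (len 123)
step 9: ABAABABAABAABABAABABAABAABABAABAABABAABABAABAABABAABABAABA…ABAABAABABAABAABABAABABAABAABABAABAABABAABABAABAABABAABABA  (len 199)
step 10: ABAABABAABAABABAABABAABAABABAABAABABAABABAABAABABAABABAABA…AABABAABABAABAABABAABABAABAABABAABAABABAABABAABAABABAABAAB  (len 322)
step 11: ABAABABAABAABABAABABAABAABABAABAABABAABABAABAABABAABABAABA…AABABAABABAABAABABAABABAABAABABAABAABABAABABAABAABABAABABA  (len 521)
step 12: ABAABABAABAABABAABABAABAABABAABAABABAABABAABAABABAABABAABA…AABABAABABAABAABABAABABAABAABABAABAABABAABABAABAABABAABAAB  (len 843)

521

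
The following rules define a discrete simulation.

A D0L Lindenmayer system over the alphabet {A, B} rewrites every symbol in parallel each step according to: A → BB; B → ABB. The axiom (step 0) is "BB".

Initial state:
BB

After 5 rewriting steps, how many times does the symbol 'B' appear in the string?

240

k=0  BB
k=1  ABBABB
k=2  BBABBABBBBABBABB
k=3  ABBABBBBABBABBBBABBABBABBABBBBABBABBBBABBABB
k=4  BBABBABBBBABBABBABBABBBBABBABBBBABBABBABBABBBBABBABBBBABBABBBBABBABBBBABBABBABBABBBBABBABBBBABBABBABBABBBBABBABBBBABBABB
k=5  ABBABBBBABBABBBBABBABBABBABBBBABBABBBBABBABBBBABBABBBBABBA…ABBABBBBABBABBABBABBBBABBABBBBABBABBABBABBBBABBABBBBABBABB  (len 328)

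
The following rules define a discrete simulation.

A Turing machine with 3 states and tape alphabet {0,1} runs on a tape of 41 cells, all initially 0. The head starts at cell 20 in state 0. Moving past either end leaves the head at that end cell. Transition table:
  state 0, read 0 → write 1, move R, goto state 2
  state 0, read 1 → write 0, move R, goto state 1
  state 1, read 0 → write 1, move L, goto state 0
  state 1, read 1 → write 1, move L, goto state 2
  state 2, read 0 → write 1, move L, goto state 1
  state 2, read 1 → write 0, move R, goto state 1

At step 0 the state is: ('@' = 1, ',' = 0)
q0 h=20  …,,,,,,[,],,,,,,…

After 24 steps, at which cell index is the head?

10

0) q0 h=20  …,,,,,,[,],,,,,,…
1) q2 h=21  …,,,,,@[,],,,,,,…
2) q1 h=20  …,,,,,,[@]@,,,,,…
3) q2 h=19  …,,,,,,[,]@@,,,,…
4) q1 h=18  …,,,,,,[,]@@@,,,…
5) q0 h=17  …,,,,,,[,]@@@@,,…
6) q2 h=18  …,,,,,@[@]@@@,,,…
7) q1 h=19  …,,,,@,[@]@@,,,,…
8) q2 h=18  …,,,,,@[,]@@@,,,…
9) q1 h=17  …,,,,,,[@]@@@@,,…
10) q2 h=16  …,,,,,,[,]@@@@@,…
11) q1 h=15  …,,,,,,[,]@@@@@@…
12) q0 h=14  …,,,,,,[,]@@@@@@…
13) q2 h=15  …,,,,,@[@]@@@@@@…
14) q1 h=16  …,,,,@,[@]@@@@@,…
15) q2 h=15  …,,,,,@[,]@@@@@@…
16) q1 h=14  …,,,,,,[@]@@@@@@…
17) q2 h=13  …,,,,,,[,]@@@@@@…
18) q1 h=12  …,,,,,,[,]@@@@@@…
19) q0 h=11  …,,,,,,[,]@@@@@@…
20) q2 h=12  …,,,,,@[@]@@@@@@…
21) q1 h=13  …,,,,@,[@]@@@@@@…
22) q2 h=12  …,,,,,@[,]@@@@@@…
23) q1 h=11  …,,,,,,[@]@@@@@@…
24) q2 h=10  …,,,,,,[,]@@@@@@…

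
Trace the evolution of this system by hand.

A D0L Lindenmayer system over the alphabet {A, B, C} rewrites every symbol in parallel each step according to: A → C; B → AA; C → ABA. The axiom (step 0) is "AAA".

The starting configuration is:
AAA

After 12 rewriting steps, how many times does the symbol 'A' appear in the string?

step 0: AAA
step 1: CCC
step 2: ABAABAABA
step 3: CAACCAACCAAC
step 4: ABACCABAABACCABAABACCABA
step 5: CAACABAABACAACCAACABAABACAACCAACABAABACAAC
step 6: ABACCABACAACCAACABACCABAABACCABACAACCAACABACCABAABACCABACAACCAACABACCABA
step 7: CAACABAABACAACABACCABAABACCABACAACABAABACAACCAACABAABACAAC…CAACABAABACAACCAACABAABACAACABACCABAABACCABACAACABAABACAAC  (len 132)
step 8: ABACCABACAACCAACABACCABACAACABAABACAACCAACABAABACAACABACCA…ACCABACAACABAABACAACCAACABAABACAACABACCABACAACCAACABACCABA  (len 228)
step 9: CAACABAABACAACABACCABAABACCABACAACABAABACAACABACCABACAACCA…ACCAACABACCABACAACABAABACAACABACCABAABACCABACAACABAABACAAC  (len 408)
step 10: ABACCABACAACCAACABACCABACAACABAABACAACCAACABAABACAACABACCA…ACCABACAACABAABACAACCAACABAABACAACABACCABACAACCAACABACCABA  (len 720)
step 11: CAACABAABACAACABACCABAABACCABACAACABAABACAACABACCABACAACCA…ACCAACABACCABACAACABAABACAACABACCABAABACCABACAACABAABACAAC  (len 1272)
step 12: ABACCABACAACCAACABACCABACAACABAABACAACCAACABAABACAACABACCA…ACCABACAACABAABACAACCAACABAABACAACABACCABACAACCAACABACCABA  (len 2256)

1200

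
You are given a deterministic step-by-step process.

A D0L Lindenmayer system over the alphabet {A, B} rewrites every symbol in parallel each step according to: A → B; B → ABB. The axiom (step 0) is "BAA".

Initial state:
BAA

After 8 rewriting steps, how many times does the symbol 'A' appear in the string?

746

k=0  BAA
k=1  ABBBB
k=2  BABBABBABBABB
k=3  ABBBABBABBBABBABBBABBABBBABBABB
k=4  BABBABBABBBABBABBBABBABBABBBABBABBBABBABBABBBABBABBBABBABBABBBABBABBBABBABB
k=5  ABBBABBABBBABBABBBABBABBABBBABBABBBABBABBABBBABBABBBABBABB…ABBBABBABBBABBABBBABBABBABBBABBABBBABBABBABBBABBABBBABBABB  (len 181)
k=6  BABBABBABBBABBABBBABBABBABBBABBABBBABBABBABBBABBABBBABBABB…ABBBABBABBBABBABBBABBABBABBBABBABBBABBABBABBBABBABBBABBABB  (len 437)
k=7  ABBBABBABBBABBABBBABBABBABBBABBABBBABBABBABBBABBABBBABBABB…ABBBABBABBBABBABBBABBABBABBBABBABBBABBABBABBBABBABBBABBABB  (len 1055)
k=8  BABBABBABBBABBABBBABBABBABBBABBABBBABBABBABBBABBABBBABBABB…ABBBABBABBBABBABBBABBABBABBBABBABBBABBABBABBBABBABBBABBABB  (len 2547)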